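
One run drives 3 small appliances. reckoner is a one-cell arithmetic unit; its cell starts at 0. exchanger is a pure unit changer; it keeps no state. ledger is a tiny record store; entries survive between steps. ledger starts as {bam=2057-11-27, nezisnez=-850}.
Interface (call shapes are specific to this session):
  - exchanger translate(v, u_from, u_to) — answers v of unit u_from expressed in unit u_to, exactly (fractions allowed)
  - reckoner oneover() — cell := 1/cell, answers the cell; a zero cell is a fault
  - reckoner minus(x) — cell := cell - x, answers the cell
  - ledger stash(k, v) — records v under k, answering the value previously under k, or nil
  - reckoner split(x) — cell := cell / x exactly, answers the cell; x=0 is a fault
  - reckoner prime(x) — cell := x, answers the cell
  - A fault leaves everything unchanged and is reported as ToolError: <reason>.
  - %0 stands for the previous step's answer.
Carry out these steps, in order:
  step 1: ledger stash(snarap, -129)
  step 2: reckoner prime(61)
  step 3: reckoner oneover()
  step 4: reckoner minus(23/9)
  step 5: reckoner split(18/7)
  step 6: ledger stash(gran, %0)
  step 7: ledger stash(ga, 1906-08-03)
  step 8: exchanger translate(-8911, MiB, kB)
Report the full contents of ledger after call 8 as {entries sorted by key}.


Answer: {bam=2057-11-27, ga=1906-08-03, gran=-4879/4941, nezisnez=-850, snarap=-129}

Derivation:
·→ ledger stash(k=snarap, v=-129)
·← nil
·→ reckoner prime(x=61)
·← 61
·→ reckoner oneover()
·← 1/61
·→ reckoner minus(x=23/9)
·← -1394/549
·→ reckoner split(x=18/7)
·← -4879/4941
·→ ledger stash(k=gran, v=%0)
·← nil
·→ ledger stash(k=ga, v=1906-08-03)
·← nil
·→ exchanger translate(v=-8911, u_from=MiB, u_to=kB)
·← -1167982592/125


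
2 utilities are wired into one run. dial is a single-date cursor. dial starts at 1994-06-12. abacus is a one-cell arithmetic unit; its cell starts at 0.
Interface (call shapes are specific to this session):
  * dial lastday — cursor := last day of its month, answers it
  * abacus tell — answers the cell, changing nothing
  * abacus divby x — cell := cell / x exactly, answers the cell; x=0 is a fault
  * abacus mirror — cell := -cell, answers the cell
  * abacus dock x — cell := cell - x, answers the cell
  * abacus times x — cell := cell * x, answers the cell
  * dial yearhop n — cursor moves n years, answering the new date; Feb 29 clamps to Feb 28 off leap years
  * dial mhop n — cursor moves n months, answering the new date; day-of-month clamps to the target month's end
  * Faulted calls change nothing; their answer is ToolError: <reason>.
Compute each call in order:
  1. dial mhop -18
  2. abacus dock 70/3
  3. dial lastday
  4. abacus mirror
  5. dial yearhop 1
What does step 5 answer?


==> dial mhop(-18)
<== 1992-12-12
==> abacus dock(70/3)
<== -70/3
==> dial lastday()
<== 1992-12-31
==> abacus mirror()
<== 70/3
==> dial yearhop(1)
<== 1993-12-31

Answer: 1993-12-31


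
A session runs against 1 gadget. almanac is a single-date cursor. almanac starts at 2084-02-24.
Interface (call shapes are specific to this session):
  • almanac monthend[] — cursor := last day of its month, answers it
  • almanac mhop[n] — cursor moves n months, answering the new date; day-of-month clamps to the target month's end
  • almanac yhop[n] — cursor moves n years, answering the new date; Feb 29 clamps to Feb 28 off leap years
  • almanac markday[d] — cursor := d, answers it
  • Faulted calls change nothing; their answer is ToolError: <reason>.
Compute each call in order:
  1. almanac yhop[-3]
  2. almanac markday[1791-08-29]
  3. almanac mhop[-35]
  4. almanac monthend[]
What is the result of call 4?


Answer: 1788-09-30

Derivation:
>> almanac yhop(n='-3')
<< 2081-02-24
>> almanac markday(d='1791-08-29')
<< 1791-08-29
>> almanac mhop(n='-35')
<< 1788-09-29
>> almanac monthend()
<< 1788-09-30


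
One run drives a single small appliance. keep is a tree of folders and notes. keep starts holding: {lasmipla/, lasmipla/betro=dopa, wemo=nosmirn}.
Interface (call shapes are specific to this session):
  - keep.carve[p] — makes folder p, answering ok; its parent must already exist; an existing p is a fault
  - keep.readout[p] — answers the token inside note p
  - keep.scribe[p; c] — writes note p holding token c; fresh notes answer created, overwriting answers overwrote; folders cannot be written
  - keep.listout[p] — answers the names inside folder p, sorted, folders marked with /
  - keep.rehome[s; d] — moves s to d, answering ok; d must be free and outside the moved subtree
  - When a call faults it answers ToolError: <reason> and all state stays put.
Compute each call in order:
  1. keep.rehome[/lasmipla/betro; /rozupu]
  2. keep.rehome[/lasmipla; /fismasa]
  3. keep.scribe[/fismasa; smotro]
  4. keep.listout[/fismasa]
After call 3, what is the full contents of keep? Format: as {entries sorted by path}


;; keep.rehome(/lasmipla/betro, /rozupu) == ok
;; keep.rehome(/lasmipla, /fismasa) == ok
;; keep.scribe(/fismasa, smotro) == ToolError: is a directory
;; keep.listout(/fismasa) == []

Answer: {fismasa/, rozupu=dopa, wemo=nosmirn}


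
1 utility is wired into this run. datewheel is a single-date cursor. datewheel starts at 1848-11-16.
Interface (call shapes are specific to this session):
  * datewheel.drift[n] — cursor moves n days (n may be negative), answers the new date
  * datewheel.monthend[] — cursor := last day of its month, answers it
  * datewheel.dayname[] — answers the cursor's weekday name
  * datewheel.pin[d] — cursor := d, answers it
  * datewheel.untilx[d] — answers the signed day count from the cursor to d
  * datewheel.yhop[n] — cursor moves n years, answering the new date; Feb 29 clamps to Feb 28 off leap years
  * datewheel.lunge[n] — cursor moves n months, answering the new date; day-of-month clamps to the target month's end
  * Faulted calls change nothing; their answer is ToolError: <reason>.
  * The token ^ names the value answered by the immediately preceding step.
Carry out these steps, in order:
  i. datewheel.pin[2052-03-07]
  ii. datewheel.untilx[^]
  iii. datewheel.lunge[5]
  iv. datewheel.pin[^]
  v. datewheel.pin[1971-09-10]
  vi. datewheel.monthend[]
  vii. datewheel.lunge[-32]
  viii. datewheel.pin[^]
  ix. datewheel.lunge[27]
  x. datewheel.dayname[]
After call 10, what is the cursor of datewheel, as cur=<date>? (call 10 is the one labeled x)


Answer: cur=1971-04-30

Derivation:
→ datewheel.pin(d→2052-03-07)
← 2052-03-07
→ datewheel.untilx(d→^)
← 0
→ datewheel.lunge(n→5)
← 2052-08-07
→ datewheel.pin(d→^)
← 2052-08-07
→ datewheel.pin(d→1971-09-10)
← 1971-09-10
→ datewheel.monthend()
← 1971-09-30
→ datewheel.lunge(n→-32)
← 1969-01-30
→ datewheel.pin(d→^)
← 1969-01-30
→ datewheel.lunge(n→27)
← 1971-04-30
→ datewheel.dayname()
← Friday


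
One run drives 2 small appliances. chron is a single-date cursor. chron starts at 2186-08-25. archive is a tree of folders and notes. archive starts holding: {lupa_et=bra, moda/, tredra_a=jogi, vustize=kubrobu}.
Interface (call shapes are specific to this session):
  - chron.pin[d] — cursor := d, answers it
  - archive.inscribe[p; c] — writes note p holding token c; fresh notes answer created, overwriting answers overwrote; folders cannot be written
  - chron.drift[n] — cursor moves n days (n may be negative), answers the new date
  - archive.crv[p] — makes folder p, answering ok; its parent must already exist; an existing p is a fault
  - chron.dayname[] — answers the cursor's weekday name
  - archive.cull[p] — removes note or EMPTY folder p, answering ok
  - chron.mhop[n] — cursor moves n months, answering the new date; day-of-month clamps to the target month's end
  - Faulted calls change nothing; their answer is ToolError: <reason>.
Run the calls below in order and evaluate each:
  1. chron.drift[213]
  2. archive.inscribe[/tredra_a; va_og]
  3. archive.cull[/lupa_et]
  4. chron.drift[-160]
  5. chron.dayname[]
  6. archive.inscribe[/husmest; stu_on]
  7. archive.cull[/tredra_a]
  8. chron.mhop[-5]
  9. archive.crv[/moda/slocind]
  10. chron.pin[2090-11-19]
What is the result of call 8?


Answer: 2186-05-17

Derivation:
==> chron.drift(n=213)
<== 2187-03-26
==> archive.inscribe(p=/tredra_a, c=va_og)
<== overwrote
==> archive.cull(p=/lupa_et)
<== ok
==> chron.drift(n=-160)
<== 2186-10-17
==> chron.dayname()
<== Tuesday
==> archive.inscribe(p=/husmest, c=stu_on)
<== created
==> archive.cull(p=/tredra_a)
<== ok
==> chron.mhop(n=-5)
<== 2186-05-17
==> archive.crv(p=/moda/slocind)
<== ok
==> chron.pin(d=2090-11-19)
<== 2090-11-19


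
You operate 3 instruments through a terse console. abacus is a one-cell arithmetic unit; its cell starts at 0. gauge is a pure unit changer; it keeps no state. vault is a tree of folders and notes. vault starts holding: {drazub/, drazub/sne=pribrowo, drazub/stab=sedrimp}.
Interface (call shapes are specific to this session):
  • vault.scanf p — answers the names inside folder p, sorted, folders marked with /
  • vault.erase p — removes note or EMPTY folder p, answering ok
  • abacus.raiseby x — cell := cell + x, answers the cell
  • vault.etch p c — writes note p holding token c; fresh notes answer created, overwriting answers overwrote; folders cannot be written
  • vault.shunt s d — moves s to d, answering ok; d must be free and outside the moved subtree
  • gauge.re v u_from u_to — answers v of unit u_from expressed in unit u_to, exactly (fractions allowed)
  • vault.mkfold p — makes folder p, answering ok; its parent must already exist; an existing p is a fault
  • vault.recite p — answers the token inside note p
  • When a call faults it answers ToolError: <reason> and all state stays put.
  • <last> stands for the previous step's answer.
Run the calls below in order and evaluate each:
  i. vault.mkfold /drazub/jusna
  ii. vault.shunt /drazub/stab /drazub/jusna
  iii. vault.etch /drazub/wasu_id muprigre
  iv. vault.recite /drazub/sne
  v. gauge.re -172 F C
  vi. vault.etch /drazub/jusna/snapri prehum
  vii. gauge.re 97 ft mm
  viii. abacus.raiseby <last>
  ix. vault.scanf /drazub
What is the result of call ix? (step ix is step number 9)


Answer: [jusna/, sne, stab, wasu_id]

Derivation:
Step: vault.mkfold[/drazub/jusna]
Result: ok
Step: vault.shunt[/drazub/stab; /drazub/jusna]
Result: ToolError: exists
Step: vault.etch[/drazub/wasu_id; muprigre]
Result: created
Step: vault.recite[/drazub/sne]
Result: pribrowo
Step: gauge.re[-172; F; C]
Result: -340/3
Step: vault.etch[/drazub/jusna/snapri; prehum]
Result: created
Step: gauge.re[97; ft; mm]
Result: 147828/5
Step: abacus.raiseby[<last>]
Result: 147828/5
Step: vault.scanf[/drazub]
Result: [jusna/, sne, stab, wasu_id]


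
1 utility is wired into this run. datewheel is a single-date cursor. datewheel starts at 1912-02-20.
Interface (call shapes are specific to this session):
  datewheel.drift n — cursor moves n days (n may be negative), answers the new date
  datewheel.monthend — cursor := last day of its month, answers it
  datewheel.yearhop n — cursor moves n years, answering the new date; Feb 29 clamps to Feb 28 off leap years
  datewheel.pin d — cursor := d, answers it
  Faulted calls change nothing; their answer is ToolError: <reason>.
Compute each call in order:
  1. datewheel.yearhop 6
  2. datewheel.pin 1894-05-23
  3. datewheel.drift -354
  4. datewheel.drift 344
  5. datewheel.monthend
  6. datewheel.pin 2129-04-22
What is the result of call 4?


>> yearhop(n: 6)
<< 1918-02-20
>> pin(d: 1894-05-23)
<< 1894-05-23
>> drift(n: -354)
<< 1893-06-03
>> drift(n: 344)
<< 1894-05-13
>> monthend()
<< 1894-05-31
>> pin(d: 2129-04-22)
<< 2129-04-22

Answer: 1894-05-13


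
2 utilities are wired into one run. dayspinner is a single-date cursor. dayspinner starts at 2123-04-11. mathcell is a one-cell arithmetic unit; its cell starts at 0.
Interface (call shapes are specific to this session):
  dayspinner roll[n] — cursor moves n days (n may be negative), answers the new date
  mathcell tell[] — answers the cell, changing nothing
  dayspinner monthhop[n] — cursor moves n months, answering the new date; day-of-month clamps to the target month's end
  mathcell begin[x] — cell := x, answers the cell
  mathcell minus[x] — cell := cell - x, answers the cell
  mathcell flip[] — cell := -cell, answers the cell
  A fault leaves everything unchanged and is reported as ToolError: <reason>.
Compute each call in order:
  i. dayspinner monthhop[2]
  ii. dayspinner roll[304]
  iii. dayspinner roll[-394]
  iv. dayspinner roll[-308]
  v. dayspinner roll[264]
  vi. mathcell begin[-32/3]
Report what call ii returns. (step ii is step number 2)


# dayspinner monthhop(n=2) : 2123-06-11
# dayspinner roll(n=304) : 2124-04-10
# dayspinner roll(n=-394) : 2123-03-13
# dayspinner roll(n=-308) : 2122-05-09
# dayspinner roll(n=264) : 2123-01-28
# mathcell begin(x=-32/3) : -32/3

Answer: 2124-04-10


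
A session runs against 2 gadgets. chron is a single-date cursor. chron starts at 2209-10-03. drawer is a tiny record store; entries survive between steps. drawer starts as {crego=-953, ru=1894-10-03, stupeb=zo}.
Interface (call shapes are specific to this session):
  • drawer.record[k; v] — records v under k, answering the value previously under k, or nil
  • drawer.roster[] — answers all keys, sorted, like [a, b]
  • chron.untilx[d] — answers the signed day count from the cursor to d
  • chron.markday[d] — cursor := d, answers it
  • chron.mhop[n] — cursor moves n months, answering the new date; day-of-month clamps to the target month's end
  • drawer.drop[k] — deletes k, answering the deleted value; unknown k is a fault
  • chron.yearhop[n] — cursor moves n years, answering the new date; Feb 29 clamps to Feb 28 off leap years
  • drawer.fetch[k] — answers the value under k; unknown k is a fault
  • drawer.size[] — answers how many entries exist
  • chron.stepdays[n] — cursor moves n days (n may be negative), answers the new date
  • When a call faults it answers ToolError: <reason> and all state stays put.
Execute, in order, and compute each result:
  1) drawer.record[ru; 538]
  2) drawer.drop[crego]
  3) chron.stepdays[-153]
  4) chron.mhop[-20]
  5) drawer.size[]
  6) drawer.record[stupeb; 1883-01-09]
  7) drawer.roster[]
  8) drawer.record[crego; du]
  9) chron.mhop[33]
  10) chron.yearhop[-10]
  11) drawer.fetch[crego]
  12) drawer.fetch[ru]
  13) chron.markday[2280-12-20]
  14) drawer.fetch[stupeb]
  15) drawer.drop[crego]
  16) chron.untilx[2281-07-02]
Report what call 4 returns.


I try record passing k: ru, v: 538, → 1894-10-03.
Next I call drop passing k: crego, and see -953.
I run stepdays passing n: -153, and observe 2209-05-03.
Now I run mhop passing n: -20, and observe 2207-09-03.
I try size(), which returns 2.
Next I call record passing k: stupeb, v: 1883-01-09, which returns zo.
I run roster, which returns [ru, stupeb].
Next I call record passing k: crego, v: du, and observe nil.
Calling mhop passing n: 33, and get 2210-06-03.
I try yearhop passing n: -10, and see 2200-06-03.
Invoking fetch passing k: crego, which returns du.
I try fetch passing k: ru, yielding 538.
I invoke markday passing d: 2280-12-20, yielding 2280-12-20.
Calling fetch passing k: stupeb, giving 1883-01-09.
Now I run drop passing k: crego, yielding du.
I use untilx passing d: 2281-07-02: 194.

Answer: 2207-09-03


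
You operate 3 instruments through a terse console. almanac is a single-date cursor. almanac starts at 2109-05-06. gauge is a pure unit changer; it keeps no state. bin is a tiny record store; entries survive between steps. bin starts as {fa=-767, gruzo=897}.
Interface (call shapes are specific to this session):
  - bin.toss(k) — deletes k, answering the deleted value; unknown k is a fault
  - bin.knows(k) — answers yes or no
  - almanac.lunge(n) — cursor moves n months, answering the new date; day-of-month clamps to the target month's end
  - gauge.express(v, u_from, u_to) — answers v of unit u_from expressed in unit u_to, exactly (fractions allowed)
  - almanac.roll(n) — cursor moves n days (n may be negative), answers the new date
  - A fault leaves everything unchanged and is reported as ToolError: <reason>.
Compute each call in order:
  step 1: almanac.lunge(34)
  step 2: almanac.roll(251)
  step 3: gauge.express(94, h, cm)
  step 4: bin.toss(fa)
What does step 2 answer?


>> lunge(n='34')
<< 2112-03-06
>> roll(n='251')
<< 2112-11-12
>> express(v='94', u_from='h', u_to='cm')
<< ToolError: incompatible units
>> toss(k='fa')
<< -767

Answer: 2112-11-12


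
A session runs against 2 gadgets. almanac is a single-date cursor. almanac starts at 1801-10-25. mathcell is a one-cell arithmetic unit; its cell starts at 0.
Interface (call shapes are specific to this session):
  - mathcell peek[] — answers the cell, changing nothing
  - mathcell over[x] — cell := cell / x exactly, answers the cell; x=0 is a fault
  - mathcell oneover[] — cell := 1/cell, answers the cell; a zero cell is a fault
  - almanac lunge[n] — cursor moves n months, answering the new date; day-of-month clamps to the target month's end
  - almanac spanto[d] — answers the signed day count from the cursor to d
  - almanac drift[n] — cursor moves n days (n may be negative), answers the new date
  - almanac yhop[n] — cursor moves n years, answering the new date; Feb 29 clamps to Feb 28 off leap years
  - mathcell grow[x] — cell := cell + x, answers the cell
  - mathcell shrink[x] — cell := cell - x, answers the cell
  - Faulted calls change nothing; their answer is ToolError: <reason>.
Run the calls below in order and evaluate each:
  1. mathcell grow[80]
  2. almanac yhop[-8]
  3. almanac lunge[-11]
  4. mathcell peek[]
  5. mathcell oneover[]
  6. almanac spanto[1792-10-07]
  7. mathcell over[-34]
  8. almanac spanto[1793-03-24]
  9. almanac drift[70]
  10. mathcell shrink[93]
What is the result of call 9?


·→ mathcell grow(x='80')
·← 80
·→ almanac yhop(n='-8')
·← 1793-10-25
·→ almanac lunge(n='-11')
·← 1792-11-25
·→ mathcell peek()
·← 80
·→ mathcell oneover()
·← 1/80
·→ almanac spanto(d='1792-10-07')
·← -49
·→ mathcell over(x='-34')
·← -1/2720
·→ almanac spanto(d='1793-03-24')
·← 119
·→ almanac drift(n='70')
·← 1793-02-03
·→ mathcell shrink(x='93')
·← -252961/2720

Answer: 1793-02-03


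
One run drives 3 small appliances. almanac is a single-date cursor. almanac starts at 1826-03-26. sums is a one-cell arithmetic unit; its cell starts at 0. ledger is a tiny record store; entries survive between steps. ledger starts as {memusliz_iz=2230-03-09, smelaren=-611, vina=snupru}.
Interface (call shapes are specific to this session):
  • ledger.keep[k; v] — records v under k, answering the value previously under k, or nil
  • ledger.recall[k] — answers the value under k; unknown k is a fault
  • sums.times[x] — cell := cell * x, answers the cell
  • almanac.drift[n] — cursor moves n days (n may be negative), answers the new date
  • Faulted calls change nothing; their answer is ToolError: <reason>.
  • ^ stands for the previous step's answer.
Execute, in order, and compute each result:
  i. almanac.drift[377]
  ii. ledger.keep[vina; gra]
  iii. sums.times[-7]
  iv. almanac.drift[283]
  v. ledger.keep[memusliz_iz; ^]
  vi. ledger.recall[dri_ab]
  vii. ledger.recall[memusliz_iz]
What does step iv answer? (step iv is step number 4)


Answer: 1828-01-15

Derivation:
// drift(n→377) == 1827-04-07
// keep(k→vina, v→gra) == snupru
// times(x→-7) == 0
// drift(n→283) == 1828-01-15
// keep(k→memusliz_iz, v→^) == 2230-03-09
// recall(k→dri_ab) == ToolError: no such key dri_ab
// recall(k→memusliz_iz) == 1828-01-15


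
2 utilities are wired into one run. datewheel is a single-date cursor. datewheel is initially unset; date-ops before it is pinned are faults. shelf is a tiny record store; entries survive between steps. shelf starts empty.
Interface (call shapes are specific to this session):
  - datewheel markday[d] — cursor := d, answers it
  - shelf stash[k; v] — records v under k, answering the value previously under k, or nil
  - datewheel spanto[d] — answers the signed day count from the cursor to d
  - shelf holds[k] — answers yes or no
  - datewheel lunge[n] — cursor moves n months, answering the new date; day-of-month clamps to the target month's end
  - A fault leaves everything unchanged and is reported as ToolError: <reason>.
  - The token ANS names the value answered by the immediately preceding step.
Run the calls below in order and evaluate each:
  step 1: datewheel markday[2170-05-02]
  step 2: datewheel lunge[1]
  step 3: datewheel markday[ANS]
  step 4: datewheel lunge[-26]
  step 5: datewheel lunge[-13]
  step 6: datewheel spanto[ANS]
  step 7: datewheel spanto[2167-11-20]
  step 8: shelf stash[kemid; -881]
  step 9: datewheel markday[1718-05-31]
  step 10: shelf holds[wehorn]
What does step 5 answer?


→ datewheel markday(d→2170-05-02)
← 2170-05-02
→ datewheel lunge(n→1)
← 2170-06-02
→ datewheel markday(d→ANS)
← 2170-06-02
→ datewheel lunge(n→-26)
← 2168-04-02
→ datewheel lunge(n→-13)
← 2167-03-02
→ datewheel spanto(d→ANS)
← 0
→ datewheel spanto(d→2167-11-20)
← 263
→ shelf stash(k→kemid, v→-881)
← nil
→ datewheel markday(d→1718-05-31)
← 1718-05-31
→ shelf holds(k→wehorn)
← no

Answer: 2167-03-02


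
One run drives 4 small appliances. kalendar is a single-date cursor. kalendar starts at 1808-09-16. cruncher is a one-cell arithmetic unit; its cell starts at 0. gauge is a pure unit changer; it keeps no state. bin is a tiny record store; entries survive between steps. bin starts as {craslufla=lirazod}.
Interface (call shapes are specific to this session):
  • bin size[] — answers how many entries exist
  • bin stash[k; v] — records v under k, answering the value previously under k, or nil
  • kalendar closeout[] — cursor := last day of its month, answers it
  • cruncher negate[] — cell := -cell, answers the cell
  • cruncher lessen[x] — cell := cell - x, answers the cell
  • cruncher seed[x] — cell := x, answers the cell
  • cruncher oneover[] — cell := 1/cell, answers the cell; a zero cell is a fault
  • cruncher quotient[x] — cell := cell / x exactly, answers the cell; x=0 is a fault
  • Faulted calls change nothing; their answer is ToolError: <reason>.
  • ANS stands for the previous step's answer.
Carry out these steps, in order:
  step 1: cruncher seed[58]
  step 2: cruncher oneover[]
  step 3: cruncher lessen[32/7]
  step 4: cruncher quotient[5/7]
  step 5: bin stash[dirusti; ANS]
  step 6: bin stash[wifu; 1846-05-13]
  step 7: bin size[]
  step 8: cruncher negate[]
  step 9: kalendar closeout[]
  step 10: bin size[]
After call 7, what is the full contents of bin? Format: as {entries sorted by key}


~$ cruncher seed 58
:: 58
~$ cruncher oneover
:: 1/58
~$ cruncher lessen 32/7
:: -1849/406
~$ cruncher quotient 5/7
:: -1849/290
~$ bin stash dirusti ANS
:: nil
~$ bin stash wifu 1846-05-13
:: nil
~$ bin size
:: 3
~$ cruncher negate
:: 1849/290
~$ kalendar closeout
:: 1808-09-30
~$ bin size
:: 3

Answer: {craslufla=lirazod, dirusti=-1849/290, wifu=1846-05-13}


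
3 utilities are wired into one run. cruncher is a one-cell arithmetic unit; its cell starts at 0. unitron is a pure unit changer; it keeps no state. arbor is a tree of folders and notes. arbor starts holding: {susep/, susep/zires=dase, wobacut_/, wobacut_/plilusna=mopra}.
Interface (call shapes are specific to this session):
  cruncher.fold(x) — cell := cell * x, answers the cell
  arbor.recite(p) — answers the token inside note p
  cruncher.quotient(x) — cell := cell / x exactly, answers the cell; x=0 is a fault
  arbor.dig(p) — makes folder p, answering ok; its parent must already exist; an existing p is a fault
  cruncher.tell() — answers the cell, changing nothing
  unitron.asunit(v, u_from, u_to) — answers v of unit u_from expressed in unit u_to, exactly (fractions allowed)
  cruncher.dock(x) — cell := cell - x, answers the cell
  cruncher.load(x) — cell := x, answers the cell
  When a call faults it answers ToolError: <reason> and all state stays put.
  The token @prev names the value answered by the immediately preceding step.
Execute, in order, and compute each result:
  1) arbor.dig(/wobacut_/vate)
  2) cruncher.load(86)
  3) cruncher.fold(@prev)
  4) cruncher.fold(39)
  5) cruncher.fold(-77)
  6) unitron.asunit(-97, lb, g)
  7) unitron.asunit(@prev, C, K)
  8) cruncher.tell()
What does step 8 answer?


% 1. dig(/wobacut_/vate) ~> ok
% 2. load(86) ~> 86
% 3. fold(@prev) ~> 7396
% 4. fold(39) ~> 288444
% 5. fold(-77) ~> -22210188
% 6. asunit(-97, lb, g) ~> -4399845989/100000
% 7. asunit(@prev, C, K) ~> -4372530989/100000
% 8. tell() ~> -22210188

Answer: -22210188


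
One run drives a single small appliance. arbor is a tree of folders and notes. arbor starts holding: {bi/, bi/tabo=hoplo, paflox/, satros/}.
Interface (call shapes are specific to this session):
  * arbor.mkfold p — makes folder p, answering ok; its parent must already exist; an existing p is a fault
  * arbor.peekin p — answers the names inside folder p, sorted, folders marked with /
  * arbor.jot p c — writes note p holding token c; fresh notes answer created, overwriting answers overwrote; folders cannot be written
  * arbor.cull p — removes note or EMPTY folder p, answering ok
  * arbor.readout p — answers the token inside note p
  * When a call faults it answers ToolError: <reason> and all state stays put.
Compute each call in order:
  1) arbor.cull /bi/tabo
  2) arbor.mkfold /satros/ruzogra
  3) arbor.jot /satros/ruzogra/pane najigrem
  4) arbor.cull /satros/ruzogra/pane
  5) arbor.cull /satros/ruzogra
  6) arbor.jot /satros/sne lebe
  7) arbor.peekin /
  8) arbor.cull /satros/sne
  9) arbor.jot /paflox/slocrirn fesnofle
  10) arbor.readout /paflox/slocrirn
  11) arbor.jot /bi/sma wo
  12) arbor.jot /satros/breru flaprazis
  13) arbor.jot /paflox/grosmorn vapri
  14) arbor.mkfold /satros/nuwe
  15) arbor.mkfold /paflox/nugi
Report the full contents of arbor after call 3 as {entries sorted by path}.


Answer: {bi/, paflox/, satros/, satros/ruzogra/, satros/ruzogra/pane=najigrem}

Derivation:
Do: cull[/bi/tabo]
See: ok
Do: mkfold[/satros/ruzogra]
See: ok
Do: jot[/satros/ruzogra/pane; najigrem]
See: created
Do: cull[/satros/ruzogra/pane]
See: ok
Do: cull[/satros/ruzogra]
See: ok
Do: jot[/satros/sne; lebe]
See: created
Do: peekin[/]
See: [bi/, paflox/, satros/]
Do: cull[/satros/sne]
See: ok
Do: jot[/paflox/slocrirn; fesnofle]
See: created
Do: readout[/paflox/slocrirn]
See: fesnofle
Do: jot[/bi/sma; wo]
See: created
Do: jot[/satros/breru; flaprazis]
See: created
Do: jot[/paflox/grosmorn; vapri]
See: created
Do: mkfold[/satros/nuwe]
See: ok
Do: mkfold[/paflox/nugi]
See: ok


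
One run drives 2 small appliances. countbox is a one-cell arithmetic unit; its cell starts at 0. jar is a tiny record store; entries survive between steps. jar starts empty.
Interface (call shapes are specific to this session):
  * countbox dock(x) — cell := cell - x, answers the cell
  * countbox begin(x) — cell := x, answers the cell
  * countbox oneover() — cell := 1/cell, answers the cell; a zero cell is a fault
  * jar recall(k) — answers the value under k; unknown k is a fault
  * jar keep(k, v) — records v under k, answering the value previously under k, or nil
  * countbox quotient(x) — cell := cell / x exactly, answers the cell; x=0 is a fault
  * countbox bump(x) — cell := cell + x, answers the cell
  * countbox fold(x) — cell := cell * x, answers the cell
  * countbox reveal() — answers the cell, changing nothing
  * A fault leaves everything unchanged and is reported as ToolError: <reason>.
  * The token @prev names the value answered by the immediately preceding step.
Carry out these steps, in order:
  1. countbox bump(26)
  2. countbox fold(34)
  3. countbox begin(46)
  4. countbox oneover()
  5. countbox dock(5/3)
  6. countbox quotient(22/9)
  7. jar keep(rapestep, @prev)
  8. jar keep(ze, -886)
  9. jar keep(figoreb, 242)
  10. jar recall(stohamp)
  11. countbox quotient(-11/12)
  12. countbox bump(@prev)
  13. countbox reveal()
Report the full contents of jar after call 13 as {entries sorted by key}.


Answer: {figoreb=242, rapestep=-681/1012, ze=-886}

Derivation:
-- 1. countbox bump(x=26) : 26
-- 2. countbox fold(x=34) : 884
-- 3. countbox begin(x=46) : 46
-- 4. countbox oneover() : 1/46
-- 5. countbox dock(x=5/3) : -227/138
-- 6. countbox quotient(x=22/9) : -681/1012
-- 7. jar keep(k=rapestep, v=@prev) : nil
-- 8. jar keep(k=ze, v=-886) : nil
-- 9. jar keep(k=figoreb, v=242) : nil
-- 10. jar recall(k=stohamp) : ToolError: no such key stohamp
-- 11. countbox quotient(x=-11/12) : 2043/2783
-- 12. countbox bump(x=@prev) : 4086/2783
-- 13. countbox reveal() : 4086/2783


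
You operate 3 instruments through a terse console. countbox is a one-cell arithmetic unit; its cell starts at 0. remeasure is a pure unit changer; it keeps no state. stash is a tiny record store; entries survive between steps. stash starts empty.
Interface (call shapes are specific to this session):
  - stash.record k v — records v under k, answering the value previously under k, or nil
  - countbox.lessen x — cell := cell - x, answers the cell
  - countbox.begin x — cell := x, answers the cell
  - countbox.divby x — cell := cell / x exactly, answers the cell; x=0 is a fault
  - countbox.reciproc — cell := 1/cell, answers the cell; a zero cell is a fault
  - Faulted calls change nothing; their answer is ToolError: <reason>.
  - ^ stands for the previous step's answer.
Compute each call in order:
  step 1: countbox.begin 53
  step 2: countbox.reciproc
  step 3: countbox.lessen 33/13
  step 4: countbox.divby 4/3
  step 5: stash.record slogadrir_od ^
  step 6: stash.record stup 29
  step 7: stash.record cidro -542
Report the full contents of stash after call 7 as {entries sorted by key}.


Answer: {cidro=-542, slogadrir_od=-1302/689, stup=29}

Derivation:
Using countbox.begin with x='53', yielding 53.
I use countbox.reciproc, which returns 1/53.
I call countbox.lessen with x='33/13', — result: -1736/689.
Invoking countbox.divby with x='4/3', which returns -1302/689.
I call stash.record with k='slogadrir_od', v='^', which returns nil.
I invoke stash.record with k='stup', v='29', and see nil.
I call stash.record with k='cidro', v='-542', yielding nil.


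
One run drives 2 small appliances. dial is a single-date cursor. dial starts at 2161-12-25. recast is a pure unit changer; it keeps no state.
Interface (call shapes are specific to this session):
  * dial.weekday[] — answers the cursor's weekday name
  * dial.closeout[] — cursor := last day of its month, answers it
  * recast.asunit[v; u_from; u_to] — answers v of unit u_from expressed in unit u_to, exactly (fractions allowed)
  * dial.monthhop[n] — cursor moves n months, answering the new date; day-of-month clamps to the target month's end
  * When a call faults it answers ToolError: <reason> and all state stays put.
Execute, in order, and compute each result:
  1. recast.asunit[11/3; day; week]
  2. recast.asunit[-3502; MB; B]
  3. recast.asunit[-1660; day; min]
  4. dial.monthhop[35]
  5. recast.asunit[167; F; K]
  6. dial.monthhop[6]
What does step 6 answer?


Answer: 2165-05-25

Derivation:
-> recast.asunit(v='11/3', u_from='day', u_to='week')
<- 11/21
-> recast.asunit(v='-3502', u_from='MB', u_to='B')
<- -3502000000
-> recast.asunit(v='-1660', u_from='day', u_to='min')
<- -2390400
-> dial.monthhop(n='35')
<- 2164-11-25
-> recast.asunit(v='167', u_from='F', u_to='K')
<- 6963/20
-> dial.monthhop(n='6')
<- 2165-05-25


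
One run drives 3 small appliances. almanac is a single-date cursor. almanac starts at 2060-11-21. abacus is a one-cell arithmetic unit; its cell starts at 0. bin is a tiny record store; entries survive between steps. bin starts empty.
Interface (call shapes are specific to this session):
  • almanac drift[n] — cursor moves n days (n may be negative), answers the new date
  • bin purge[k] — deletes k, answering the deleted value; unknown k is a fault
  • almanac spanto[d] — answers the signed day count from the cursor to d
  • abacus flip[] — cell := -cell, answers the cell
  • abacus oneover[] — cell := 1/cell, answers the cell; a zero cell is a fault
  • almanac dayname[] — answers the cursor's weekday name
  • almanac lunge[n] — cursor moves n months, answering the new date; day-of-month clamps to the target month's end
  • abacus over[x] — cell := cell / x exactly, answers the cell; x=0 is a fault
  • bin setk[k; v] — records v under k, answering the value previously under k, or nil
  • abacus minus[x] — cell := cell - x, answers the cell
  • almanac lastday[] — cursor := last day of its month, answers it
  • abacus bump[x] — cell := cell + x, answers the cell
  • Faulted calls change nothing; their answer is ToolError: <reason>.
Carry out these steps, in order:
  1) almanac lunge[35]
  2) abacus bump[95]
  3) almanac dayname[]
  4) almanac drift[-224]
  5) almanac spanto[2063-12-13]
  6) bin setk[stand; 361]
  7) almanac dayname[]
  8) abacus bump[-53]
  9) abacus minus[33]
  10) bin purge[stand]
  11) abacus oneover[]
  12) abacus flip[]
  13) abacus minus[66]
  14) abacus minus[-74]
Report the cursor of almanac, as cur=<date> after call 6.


Answer: cur=2063-03-11

Derivation:
-> almanac lunge(n=35)
<- 2063-10-21
-> abacus bump(x=95)
<- 95
-> almanac dayname()
<- Sunday
-> almanac drift(n=-224)
<- 2063-03-11
-> almanac spanto(d=2063-12-13)
<- 277
-> bin setk(k=stand, v=361)
<- nil
-> almanac dayname()
<- Sunday
-> abacus bump(x=-53)
<- 42
-> abacus minus(x=33)
<- 9
-> bin purge(k=stand)
<- 361
-> abacus oneover()
<- 1/9
-> abacus flip()
<- -1/9
-> abacus minus(x=66)
<- -595/9
-> abacus minus(x=-74)
<- 71/9


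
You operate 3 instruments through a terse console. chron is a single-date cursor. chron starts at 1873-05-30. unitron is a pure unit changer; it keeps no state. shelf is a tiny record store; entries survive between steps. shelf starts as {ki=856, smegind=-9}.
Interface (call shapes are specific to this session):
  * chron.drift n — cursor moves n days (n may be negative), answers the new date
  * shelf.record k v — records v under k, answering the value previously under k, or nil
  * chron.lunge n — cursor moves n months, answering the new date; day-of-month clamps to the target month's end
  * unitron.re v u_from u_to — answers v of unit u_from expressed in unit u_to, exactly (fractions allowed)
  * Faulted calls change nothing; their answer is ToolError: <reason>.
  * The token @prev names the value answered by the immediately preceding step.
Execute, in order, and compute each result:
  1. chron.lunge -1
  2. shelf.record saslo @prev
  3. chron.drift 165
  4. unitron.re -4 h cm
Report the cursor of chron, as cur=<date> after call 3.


Answer: cur=1873-10-12

Derivation:
I call lunge(n→-1), and observe 1873-04-30.
I invoke record(k→saslo, v→@prev), giving nil.
I call drift(n→165), — result: 1873-10-12.
Calling re(v→-4, u_from→h, u_to→cm), → ToolError: incompatible units.


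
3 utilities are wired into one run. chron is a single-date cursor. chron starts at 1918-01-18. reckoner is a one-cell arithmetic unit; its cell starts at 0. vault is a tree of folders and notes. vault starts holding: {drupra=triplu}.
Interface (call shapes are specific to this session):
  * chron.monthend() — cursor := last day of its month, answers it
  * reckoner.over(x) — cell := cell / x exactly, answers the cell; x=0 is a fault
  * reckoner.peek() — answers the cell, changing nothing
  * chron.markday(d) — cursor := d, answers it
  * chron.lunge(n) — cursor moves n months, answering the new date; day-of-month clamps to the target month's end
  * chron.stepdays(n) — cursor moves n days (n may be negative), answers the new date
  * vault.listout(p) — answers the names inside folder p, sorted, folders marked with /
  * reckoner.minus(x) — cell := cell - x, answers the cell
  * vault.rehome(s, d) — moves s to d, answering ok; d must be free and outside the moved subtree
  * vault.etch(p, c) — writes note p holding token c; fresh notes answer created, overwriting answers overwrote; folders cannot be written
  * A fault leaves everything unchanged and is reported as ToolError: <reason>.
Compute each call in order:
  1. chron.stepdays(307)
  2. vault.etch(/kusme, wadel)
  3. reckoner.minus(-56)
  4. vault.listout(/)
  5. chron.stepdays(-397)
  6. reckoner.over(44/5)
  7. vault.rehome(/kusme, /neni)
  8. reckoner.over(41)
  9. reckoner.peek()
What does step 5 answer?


Now I run stepdays on n→307, yielding 1918-11-21.
I run etch on p→/kusme, c→wadel: created.
Now I run minus on x→-56, → 56.
I use listout on p→/, and see [drupra, kusme].
Invoking stepdays on n→-397, — result: 1917-10-20.
Calling over on x→44/5, → 70/11.
Now I run rehome on s→/kusme, d→/neni, and observe ok.
I try over on x→41, — result: 70/451.
I call peek, giving 70/451.

Answer: 1917-10-20


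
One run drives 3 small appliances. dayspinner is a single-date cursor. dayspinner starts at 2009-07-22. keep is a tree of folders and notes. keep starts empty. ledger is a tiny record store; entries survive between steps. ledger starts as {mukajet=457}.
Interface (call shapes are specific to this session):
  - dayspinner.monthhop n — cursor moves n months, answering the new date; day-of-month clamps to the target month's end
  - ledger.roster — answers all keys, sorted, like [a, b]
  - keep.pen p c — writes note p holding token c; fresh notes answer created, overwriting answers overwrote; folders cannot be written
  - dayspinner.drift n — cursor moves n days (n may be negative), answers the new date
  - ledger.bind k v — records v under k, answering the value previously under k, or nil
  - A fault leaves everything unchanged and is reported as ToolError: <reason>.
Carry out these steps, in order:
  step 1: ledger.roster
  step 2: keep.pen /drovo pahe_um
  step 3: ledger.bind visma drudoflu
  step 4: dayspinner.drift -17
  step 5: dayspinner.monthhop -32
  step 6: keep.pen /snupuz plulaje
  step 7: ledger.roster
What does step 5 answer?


>> roster()
<< [mukajet]
>> pen(/drovo, pahe_um)
<< created
>> bind(visma, drudoflu)
<< nil
>> drift(-17)
<< 2009-07-05
>> monthhop(-32)
<< 2006-11-05
>> pen(/snupuz, plulaje)
<< created
>> roster()
<< [mukajet, visma]

Answer: 2006-11-05


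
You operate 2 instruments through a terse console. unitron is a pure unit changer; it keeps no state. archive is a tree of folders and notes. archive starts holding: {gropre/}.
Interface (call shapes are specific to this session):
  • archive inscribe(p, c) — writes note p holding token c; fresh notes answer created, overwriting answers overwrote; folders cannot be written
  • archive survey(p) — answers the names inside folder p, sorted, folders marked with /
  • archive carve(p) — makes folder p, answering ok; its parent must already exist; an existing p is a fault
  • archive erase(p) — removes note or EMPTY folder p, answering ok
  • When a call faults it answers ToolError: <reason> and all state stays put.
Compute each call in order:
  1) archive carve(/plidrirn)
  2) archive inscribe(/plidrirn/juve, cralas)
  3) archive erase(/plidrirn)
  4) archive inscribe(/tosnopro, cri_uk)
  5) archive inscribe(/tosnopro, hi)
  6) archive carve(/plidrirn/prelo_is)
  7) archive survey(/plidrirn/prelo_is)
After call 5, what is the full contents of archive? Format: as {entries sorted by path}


Answer: {gropre/, plidrirn/, plidrirn/juve=cralas, tosnopro=hi}

Derivation:
Using archive carve using p: /plidrirn, and get ok.
I use archive inscribe using p: /plidrirn/juve, c: cralas, and get created.
I run archive erase using p: /plidrirn, yielding ToolError: not empty.
I try archive inscribe using p: /tosnopro, c: cri_uk, yielding created.
I try archive inscribe using p: /tosnopro, c: hi, and observe overwrote.
Calling archive carve using p: /plidrirn/prelo_is, and get ok.
Then archive survey using p: /plidrirn/prelo_is, which returns [].


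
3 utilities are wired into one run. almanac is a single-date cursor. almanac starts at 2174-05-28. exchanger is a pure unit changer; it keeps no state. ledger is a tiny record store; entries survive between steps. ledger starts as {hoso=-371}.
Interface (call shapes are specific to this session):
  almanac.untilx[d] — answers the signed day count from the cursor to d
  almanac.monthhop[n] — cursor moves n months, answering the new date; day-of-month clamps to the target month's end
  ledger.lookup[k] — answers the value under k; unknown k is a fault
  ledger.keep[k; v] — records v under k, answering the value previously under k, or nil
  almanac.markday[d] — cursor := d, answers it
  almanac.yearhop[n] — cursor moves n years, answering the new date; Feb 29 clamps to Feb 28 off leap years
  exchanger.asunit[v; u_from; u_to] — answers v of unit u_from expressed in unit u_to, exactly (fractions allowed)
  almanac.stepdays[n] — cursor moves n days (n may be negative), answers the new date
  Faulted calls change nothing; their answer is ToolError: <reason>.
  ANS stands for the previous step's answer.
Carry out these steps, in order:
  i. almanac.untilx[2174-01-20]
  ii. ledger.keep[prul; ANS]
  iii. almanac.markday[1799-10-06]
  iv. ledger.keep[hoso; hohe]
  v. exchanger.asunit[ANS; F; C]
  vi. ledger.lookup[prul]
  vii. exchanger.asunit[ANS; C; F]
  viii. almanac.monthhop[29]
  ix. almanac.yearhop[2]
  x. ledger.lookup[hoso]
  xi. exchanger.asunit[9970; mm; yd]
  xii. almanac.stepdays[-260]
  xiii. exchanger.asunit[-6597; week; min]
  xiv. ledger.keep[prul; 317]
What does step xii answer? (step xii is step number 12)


Answer: 1803-06-20

Derivation:
% almanac.untilx(d=2174-01-20) => -128
% ledger.keep(k=prul, v=ANS) => nil
% almanac.markday(d=1799-10-06) => 1799-10-06
% ledger.keep(k=hoso, v=hohe) => -371
% exchanger.asunit(v=ANS, u_from=F, u_to=C) => -2015/9
% ledger.lookup(k=prul) => -128
% exchanger.asunit(v=ANS, u_from=C, u_to=F) => -992/5
% almanac.monthhop(n=29) => 1802-03-06
% almanac.yearhop(n=2) => 1804-03-06
% ledger.lookup(k=hoso) => hohe
% exchanger.asunit(v=9970, u_from=mm, u_to=yd) => 24925/2286
% almanac.stepdays(n=-260) => 1803-06-20
% exchanger.asunit(v=-6597, u_from=week, u_to=min) => -66497760
% ledger.keep(k=prul, v=317) => -128
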